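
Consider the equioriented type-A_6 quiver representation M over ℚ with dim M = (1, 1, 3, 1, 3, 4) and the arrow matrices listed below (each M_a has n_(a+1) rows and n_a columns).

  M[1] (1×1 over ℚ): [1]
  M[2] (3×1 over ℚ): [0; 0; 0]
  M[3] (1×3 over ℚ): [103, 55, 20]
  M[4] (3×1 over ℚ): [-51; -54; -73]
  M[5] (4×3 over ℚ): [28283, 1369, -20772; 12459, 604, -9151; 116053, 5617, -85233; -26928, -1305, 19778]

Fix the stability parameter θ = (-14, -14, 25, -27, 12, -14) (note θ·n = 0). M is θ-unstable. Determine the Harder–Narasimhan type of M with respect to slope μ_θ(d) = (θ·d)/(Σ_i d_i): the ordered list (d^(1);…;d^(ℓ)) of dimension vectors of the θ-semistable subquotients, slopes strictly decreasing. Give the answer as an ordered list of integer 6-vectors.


Barcode: M ≅ I[1,2], I[3,3]^2, I[3,6], I[5,6]^2, I[6,6]. HN layers by μ_θ (3 steps, strictly decreasing):
  μ^(1)=25; μ^(2)=-1; μ^(3)=-14

((0, 0, 2, 0, 0, 0); (0, 0, 1, 1, 3, 3); (1, 1, 0, 0, 0, 1))


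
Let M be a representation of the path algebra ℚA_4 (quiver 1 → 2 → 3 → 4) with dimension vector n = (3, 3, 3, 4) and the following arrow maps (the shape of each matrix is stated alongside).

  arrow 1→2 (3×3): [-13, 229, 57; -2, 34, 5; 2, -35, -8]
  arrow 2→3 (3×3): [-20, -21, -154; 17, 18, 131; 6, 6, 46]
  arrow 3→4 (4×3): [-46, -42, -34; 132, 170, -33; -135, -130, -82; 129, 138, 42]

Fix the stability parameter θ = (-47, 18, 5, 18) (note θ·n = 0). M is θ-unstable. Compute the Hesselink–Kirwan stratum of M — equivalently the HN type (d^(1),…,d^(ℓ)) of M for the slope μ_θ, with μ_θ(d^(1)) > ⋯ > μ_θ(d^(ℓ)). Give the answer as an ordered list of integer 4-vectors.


Barcode: M ≅ I[1,2], I[1,4]^2, I[3,4], I[4,4]. HN layers by μ_θ (4 steps, strictly decreasing):
  μ^(1)=18; μ^(2)=23/2; μ^(3)=5; μ^(4)=-47

((0, 1, 0, 4); (0, 2, 2, 0); (0, 0, 1, 0); (3, 0, 0, 0))


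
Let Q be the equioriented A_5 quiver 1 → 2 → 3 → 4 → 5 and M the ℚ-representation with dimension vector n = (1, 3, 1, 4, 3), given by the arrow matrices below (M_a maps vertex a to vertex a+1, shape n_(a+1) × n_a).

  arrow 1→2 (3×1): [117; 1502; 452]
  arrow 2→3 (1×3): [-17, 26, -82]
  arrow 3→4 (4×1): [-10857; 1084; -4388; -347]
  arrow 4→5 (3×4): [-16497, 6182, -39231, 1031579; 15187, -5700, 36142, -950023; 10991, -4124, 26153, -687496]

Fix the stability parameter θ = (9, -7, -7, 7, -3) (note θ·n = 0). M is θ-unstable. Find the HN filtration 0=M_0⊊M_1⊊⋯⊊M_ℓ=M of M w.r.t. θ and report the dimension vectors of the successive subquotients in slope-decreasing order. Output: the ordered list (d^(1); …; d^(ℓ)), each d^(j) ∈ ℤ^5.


Interval decomposition of M: I[1,5], I[2,2]^2, I[4,4], I[4,5]^2.
HN type (ℓ=4): μ^(1)=7; μ^(2)=2; μ^(3)=-5/3; μ^(4)=-7

((0, 0, 0, 1, 0); (0, 0, 0, 3, 3); (1, 1, 1, 0, 0); (0, 2, 0, 0, 0))


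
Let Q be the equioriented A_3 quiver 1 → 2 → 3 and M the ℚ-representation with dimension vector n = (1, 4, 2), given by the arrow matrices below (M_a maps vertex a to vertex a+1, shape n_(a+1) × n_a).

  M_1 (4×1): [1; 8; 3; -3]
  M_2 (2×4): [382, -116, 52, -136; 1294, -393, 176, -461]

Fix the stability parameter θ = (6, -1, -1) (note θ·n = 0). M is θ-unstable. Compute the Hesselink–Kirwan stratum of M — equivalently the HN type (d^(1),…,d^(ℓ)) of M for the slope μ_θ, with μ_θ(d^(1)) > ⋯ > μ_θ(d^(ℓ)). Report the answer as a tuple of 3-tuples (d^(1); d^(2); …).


Interval decomposition of M: I[1,3], I[2,2]^2, I[2,3].
HN type (ℓ=2): μ^(1)=4/3; μ^(2)=-1

((1, 1, 1); (0, 3, 1))


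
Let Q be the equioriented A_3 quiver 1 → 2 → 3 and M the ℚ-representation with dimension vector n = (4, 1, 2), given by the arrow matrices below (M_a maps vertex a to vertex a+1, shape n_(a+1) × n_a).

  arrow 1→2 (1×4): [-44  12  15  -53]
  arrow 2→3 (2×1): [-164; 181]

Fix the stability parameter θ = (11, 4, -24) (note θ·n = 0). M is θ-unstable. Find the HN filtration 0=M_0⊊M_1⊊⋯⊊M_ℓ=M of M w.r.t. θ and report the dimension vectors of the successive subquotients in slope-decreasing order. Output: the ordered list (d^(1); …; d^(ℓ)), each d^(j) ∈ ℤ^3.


Barcode: M ≅ I[1,1]^3, I[1,3], I[3,3]. HN layers by μ_θ (3 steps, strictly decreasing):
  μ^(1)=11; μ^(2)=-3; μ^(3)=-24

((3, 0, 0); (1, 1, 1); (0, 0, 1))


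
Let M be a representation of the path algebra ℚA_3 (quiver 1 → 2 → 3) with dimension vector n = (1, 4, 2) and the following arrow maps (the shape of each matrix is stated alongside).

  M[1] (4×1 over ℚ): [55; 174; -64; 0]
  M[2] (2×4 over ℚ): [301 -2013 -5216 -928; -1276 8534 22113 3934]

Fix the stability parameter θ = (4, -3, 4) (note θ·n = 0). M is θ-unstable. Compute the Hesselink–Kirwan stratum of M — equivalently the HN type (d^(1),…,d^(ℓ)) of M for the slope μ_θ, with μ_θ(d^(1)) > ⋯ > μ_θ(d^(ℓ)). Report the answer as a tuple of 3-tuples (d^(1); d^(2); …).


Interval decomposition of M: I[1,3], I[2,2]^2, I[2,3].
HN type (ℓ=3): μ^(1)=4; μ^(2)=1/2; μ^(3)=-3

((0, 0, 2); (1, 1, 0); (0, 3, 0))


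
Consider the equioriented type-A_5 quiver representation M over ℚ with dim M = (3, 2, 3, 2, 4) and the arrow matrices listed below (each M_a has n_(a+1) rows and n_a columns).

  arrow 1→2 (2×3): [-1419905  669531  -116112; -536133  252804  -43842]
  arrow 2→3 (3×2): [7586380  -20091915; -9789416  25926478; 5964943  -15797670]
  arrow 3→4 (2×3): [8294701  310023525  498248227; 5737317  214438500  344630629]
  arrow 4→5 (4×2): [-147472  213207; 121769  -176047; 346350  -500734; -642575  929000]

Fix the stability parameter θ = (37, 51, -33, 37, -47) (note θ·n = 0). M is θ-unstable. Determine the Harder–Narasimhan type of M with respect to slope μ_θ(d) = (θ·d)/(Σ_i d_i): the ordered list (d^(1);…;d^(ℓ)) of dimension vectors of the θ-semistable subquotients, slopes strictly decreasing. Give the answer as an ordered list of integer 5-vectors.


Interval decomposition of M: I[1,1], I[1,3], I[1,5], I[3,5], I[5,5]^2.
HN type (ℓ=6): μ^(1)=37; μ^(2)=55/3; μ^(3)=9; μ^(4)=-5; μ^(5)=-33; μ^(6)=-47

((1, 0, 0, 0, 0); (1, 1, 1, 0, 0); (1, 1, 1, 1, 1); (0, 0, 0, 1, 1); (0, 0, 1, 0, 0); (0, 0, 0, 0, 2))


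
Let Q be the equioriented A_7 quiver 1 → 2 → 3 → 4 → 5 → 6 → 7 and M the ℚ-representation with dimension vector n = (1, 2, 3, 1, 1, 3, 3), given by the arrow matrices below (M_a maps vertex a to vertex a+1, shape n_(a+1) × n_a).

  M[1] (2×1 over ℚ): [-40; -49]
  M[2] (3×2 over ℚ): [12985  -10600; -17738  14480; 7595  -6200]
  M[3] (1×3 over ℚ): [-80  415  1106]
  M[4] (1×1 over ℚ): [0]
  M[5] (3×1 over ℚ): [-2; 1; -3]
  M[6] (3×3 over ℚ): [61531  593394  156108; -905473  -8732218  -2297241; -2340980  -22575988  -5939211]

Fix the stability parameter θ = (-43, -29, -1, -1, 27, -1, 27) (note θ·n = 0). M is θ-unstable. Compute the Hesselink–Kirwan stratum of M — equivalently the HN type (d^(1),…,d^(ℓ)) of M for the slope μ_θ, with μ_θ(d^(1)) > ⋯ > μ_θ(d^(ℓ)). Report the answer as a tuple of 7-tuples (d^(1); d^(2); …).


Interval decomposition of M: I[1,2], I[2,3], I[3,3], I[3,4], I[5,7], I[6,6], I[6,7], I[7,7].
HN type (ℓ=5): μ^(1)=27; μ^(2)=13; μ^(3)=-1; μ^(4)=-29; μ^(5)=-43

((0, 0, 0, 0, 0, 0, 3); (0, 0, 0, 0, 1, 1, 0); (0, 0, 3, 1, 0, 2, 0); (0, 2, 0, 0, 0, 0, 0); (1, 0, 0, 0, 0, 0, 0))


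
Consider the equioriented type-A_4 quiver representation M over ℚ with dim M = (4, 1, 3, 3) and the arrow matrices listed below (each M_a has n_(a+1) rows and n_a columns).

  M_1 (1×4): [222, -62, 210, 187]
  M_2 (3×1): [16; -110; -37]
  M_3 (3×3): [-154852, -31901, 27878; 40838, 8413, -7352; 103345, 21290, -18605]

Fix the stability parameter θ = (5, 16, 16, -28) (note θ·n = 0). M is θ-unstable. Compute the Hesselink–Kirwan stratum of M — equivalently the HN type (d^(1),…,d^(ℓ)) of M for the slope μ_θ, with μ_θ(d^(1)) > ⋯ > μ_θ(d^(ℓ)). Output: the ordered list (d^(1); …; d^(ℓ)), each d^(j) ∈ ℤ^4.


Via rank(M_{q-1}∘⋯∘M_p): M ≅ I[1,1]^3, I[1,4], I[3,3], I[3,4], I[4,4].
μ_θ-semistable layers: μ^(1)=16; μ^(2)=5; μ^(3)=9/4; μ^(4)=-6; μ^(5)=-28

((0, 0, 1, 0); (3, 0, 0, 0); (1, 1, 1, 1); (0, 0, 1, 1); (0, 0, 0, 1))


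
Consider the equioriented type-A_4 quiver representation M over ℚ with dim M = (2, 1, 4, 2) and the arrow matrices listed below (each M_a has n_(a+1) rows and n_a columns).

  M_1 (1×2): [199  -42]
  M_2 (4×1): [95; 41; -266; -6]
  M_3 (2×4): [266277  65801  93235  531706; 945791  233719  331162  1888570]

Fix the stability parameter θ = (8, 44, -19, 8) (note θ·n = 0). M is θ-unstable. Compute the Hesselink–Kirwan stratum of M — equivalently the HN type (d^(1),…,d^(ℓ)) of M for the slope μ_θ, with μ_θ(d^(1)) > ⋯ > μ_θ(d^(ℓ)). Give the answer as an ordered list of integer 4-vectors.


Barcode: M ≅ I[1,1], I[1,4], I[3,3]^2, I[3,4]. HN layers by μ_θ (3 steps, strictly decreasing):
  μ^(1)=11; μ^(2)=8; μ^(3)=-19

((0, 1, 1, 1); (2, 0, 0, 1); (0, 0, 3, 0))


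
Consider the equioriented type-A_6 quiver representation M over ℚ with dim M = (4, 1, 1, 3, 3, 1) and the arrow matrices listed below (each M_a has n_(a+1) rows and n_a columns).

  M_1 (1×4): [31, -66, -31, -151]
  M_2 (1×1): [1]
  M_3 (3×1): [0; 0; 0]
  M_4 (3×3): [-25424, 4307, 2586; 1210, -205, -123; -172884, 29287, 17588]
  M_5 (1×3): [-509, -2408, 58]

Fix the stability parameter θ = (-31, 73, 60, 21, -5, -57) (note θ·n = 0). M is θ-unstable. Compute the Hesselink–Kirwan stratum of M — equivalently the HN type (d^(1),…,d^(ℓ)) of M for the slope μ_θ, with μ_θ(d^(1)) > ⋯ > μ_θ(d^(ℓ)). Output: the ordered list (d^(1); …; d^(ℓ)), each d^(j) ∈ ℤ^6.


Via rank(M_{q-1}∘⋯∘M_p): M ≅ I[1,1]^3, I[1,3], I[4,4], I[4,5], I[4,6], I[5,5].
μ_θ-semistable layers: μ^(1)=133/2; μ^(2)=21; μ^(3)=8; μ^(4)=-5; μ^(5)=-41/3; μ^(6)=-31

((0, 1, 1, 0, 0, 0); (0, 0, 0, 1, 0, 0); (0, 0, 0, 1, 1, 0); (0, 0, 0, 0, 1, 0); (0, 0, 0, 1, 1, 1); (4, 0, 0, 0, 0, 0))


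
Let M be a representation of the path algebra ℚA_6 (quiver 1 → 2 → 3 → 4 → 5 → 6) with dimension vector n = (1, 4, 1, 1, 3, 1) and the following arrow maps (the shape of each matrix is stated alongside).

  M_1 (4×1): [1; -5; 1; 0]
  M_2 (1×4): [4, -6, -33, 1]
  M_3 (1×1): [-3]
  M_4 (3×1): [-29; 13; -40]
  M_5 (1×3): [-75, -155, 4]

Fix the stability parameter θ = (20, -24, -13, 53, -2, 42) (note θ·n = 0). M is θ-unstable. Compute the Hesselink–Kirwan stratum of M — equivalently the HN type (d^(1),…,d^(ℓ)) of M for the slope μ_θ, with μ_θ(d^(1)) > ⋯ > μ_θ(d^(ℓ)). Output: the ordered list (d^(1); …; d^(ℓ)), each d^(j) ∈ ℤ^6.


Barcode: M ≅ I[1,5], I[2,2]^3, I[5,5], I[5,6]. HN layers by μ_θ (5 steps, strictly decreasing):
  μ^(1)=42; μ^(2)=51/2; μ^(3)=-2; μ^(4)=-17/3; μ^(5)=-24

((0, 0, 0, 0, 0, 1); (0, 0, 0, 1, 1, 0); (0, 0, 0, 0, 2, 0); (1, 1, 1, 0, 0, 0); (0, 3, 0, 0, 0, 0))


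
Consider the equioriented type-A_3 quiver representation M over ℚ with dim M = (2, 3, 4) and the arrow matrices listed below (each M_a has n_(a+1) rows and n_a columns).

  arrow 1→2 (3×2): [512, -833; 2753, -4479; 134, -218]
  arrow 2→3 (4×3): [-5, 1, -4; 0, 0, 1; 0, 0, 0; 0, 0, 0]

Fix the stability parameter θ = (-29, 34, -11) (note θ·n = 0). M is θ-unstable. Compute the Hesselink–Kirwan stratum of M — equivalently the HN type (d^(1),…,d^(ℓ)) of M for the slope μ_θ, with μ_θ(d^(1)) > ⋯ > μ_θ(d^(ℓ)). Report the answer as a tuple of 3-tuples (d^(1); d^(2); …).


Interval decomposition of M: I[1,3]^2, I[2,2], I[3,3]^2.
HN type (ℓ=4): μ^(1)=34; μ^(2)=23/2; μ^(3)=-11; μ^(4)=-29

((0, 1, 0); (0, 2, 2); (0, 0, 2); (2, 0, 0))


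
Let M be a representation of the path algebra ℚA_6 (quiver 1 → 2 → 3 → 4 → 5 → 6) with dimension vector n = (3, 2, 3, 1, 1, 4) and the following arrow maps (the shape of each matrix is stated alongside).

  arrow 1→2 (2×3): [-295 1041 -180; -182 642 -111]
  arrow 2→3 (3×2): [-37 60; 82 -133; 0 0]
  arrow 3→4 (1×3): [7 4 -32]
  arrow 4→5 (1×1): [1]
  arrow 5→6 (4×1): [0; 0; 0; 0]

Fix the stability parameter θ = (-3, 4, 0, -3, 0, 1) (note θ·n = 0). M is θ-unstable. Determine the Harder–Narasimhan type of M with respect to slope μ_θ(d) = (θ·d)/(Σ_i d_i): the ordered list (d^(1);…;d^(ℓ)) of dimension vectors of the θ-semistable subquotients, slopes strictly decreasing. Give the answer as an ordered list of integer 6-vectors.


Interval decomposition of M: I[1,1], I[1,3], I[1,5], I[3,3], I[6,6]^4.
HN type (ℓ=5): μ^(1)=2; μ^(2)=1; μ^(3)=1/4; μ^(4)=0; μ^(5)=-3

((0, 1, 1, 0, 0, 0); (0, 0, 0, 0, 0, 4); (0, 1, 1, 1, 1, 0); (0, 0, 1, 0, 0, 0); (3, 0, 0, 0, 0, 0))


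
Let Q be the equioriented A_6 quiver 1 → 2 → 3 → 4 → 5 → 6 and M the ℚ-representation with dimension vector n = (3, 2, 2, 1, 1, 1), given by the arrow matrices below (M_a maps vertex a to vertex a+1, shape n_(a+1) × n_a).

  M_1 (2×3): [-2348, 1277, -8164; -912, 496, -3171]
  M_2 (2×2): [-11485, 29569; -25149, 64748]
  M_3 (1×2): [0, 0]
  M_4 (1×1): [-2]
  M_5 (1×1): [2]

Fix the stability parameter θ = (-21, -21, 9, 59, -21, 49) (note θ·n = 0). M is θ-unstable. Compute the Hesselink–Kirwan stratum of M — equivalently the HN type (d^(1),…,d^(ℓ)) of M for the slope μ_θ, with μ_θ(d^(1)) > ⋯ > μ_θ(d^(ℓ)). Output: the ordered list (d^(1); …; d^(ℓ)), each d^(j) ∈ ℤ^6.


Via rank(M_{q-1}∘⋯∘M_p): M ≅ I[1,1], I[1,3]^2, I[4,6].
μ_θ-semistable layers: μ^(1)=49; μ^(2)=19; μ^(3)=9; μ^(4)=-21

((0, 0, 0, 0, 0, 1); (0, 0, 0, 1, 1, 0); (0, 0, 2, 0, 0, 0); (3, 2, 0, 0, 0, 0))


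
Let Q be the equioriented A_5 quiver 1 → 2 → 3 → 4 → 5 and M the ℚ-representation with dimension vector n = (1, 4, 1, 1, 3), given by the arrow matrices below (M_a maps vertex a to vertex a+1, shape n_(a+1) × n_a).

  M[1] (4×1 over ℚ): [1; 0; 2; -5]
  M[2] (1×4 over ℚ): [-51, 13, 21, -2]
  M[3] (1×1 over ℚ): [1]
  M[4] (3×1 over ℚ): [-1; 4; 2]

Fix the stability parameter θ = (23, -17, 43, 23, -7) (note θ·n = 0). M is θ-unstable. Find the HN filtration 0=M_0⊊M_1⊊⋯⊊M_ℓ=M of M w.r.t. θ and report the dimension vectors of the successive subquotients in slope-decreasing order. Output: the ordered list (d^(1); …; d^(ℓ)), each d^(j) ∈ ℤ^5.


Interval decomposition of M: I[1,5], I[2,2]^3, I[5,5]^2.
HN type (ℓ=4): μ^(1)=59/3; μ^(2)=3; μ^(3)=-7; μ^(4)=-17

((0, 0, 1, 1, 1); (1, 1, 0, 0, 0); (0, 0, 0, 0, 2); (0, 3, 0, 0, 0))


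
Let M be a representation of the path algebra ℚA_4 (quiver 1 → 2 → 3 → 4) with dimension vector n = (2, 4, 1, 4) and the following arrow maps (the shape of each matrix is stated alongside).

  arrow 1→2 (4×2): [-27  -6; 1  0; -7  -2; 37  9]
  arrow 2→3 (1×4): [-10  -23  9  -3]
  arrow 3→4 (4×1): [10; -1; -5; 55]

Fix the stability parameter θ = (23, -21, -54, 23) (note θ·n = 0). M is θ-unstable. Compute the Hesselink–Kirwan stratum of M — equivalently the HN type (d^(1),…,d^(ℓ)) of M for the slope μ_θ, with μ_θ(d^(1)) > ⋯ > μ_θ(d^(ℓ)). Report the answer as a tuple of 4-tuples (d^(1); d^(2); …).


Interval decomposition of M: I[1,2], I[1,4], I[2,2]^2, I[4,4]^3.
HN type (ℓ=4): μ^(1)=23; μ^(2)=1; μ^(3)=-52/3; μ^(4)=-21

((0, 0, 0, 4); (1, 1, 0, 0); (1, 1, 1, 0); (0, 2, 0, 0))


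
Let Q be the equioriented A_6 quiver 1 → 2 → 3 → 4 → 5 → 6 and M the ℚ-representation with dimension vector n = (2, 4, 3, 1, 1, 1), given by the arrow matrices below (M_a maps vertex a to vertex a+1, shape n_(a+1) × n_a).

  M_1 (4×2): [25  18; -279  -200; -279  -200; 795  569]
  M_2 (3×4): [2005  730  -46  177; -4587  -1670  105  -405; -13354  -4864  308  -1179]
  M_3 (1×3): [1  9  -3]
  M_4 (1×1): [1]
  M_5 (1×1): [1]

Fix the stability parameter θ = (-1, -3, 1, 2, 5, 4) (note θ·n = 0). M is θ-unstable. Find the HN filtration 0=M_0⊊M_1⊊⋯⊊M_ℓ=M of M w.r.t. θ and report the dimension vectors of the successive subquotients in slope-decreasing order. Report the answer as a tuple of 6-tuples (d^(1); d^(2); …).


Interval decomposition of M: I[1,3], I[1,6], I[2,2], I[2,3].
HN type (ℓ=5): μ^(1)=9/2; μ^(2)=2; μ^(3)=1; μ^(4)=-2; μ^(5)=-3

((0, 0, 0, 0, 1, 1); (0, 0, 0, 1, 0, 0); (0, 0, 3, 0, 0, 0); (2, 2, 0, 0, 0, 0); (0, 2, 0, 0, 0, 0))


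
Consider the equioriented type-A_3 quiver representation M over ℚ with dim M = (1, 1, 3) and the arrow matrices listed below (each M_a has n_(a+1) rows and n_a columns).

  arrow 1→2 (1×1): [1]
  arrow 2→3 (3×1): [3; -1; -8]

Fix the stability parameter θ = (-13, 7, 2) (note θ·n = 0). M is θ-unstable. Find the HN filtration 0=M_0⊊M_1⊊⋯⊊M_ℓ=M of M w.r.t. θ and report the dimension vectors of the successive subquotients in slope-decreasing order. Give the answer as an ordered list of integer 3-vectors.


Via rank(M_{q-1}∘⋯∘M_p): M ≅ I[1,3], I[3,3]^2.
μ_θ-semistable layers: μ^(1)=9/2; μ^(2)=2; μ^(3)=-13

((0, 1, 1); (0, 0, 2); (1, 0, 0))


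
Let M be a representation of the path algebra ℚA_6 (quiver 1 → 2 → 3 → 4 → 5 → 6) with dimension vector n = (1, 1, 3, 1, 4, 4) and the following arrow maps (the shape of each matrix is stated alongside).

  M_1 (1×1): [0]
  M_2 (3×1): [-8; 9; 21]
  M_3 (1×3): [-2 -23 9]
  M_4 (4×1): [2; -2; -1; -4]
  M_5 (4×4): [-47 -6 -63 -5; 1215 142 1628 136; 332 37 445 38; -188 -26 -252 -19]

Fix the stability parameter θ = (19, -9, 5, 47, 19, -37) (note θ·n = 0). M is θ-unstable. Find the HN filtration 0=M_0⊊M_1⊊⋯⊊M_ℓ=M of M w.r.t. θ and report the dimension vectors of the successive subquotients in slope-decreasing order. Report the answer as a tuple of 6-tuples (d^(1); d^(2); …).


Interval decomposition of M: I[1,1], I[2,6], I[3,3]^2, I[5,6]^3.
HN type (ℓ=4): μ^(1)=19; μ^(2)=29/3; μ^(3)=5; μ^(4)=-9

((1, 0, 0, 0, 0, 0); (0, 0, 0, 1, 1, 1); (0, 0, 3, 0, 0, 0); (0, 1, 0, 0, 3, 3))


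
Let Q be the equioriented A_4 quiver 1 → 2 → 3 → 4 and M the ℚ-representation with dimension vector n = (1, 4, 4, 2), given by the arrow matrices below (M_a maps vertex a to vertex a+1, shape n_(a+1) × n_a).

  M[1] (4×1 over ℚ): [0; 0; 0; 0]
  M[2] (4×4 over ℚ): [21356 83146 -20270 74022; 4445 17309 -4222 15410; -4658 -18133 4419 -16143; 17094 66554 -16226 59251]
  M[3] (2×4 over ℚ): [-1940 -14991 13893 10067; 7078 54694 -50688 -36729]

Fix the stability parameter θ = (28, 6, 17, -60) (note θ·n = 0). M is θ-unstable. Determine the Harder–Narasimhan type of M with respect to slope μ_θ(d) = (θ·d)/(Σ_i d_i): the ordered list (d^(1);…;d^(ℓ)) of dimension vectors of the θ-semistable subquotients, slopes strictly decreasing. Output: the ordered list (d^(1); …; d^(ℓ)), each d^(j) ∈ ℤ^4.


Barcode: M ≅ I[1,1], I[2,2], I[2,3], I[2,4]^2, I[3,3]. HN layers by μ_θ (4 steps, strictly decreasing):
  μ^(1)=28; μ^(2)=17; μ^(3)=6; μ^(4)=-37/3

((1, 0, 0, 0); (0, 0, 2, 0); (0, 2, 0, 0); (0, 2, 2, 2))


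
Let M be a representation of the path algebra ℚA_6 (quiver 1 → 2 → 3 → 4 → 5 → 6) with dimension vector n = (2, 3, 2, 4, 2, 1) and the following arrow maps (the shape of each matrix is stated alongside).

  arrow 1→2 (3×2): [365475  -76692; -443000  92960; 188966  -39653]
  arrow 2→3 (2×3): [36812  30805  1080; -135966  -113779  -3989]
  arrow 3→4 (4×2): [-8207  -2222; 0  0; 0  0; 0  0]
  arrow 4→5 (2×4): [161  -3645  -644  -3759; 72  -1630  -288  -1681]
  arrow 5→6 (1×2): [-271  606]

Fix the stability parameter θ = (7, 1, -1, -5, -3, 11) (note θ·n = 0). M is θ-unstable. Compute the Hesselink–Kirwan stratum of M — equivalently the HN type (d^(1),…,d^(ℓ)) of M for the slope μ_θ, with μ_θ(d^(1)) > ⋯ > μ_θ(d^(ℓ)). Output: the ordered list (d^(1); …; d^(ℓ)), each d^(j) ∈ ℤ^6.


Via rank(M_{q-1}∘⋯∘M_p): M ≅ I[1,3], I[1,6], I[2,2], I[4,4]^2, I[4,5].
μ_θ-semistable layers: μ^(1)=11; μ^(2)=7/3; μ^(3)=1; μ^(4)=-1/5; μ^(5)=-3; μ^(6)=-5

((0, 0, 0, 0, 0, 1); (1, 1, 1, 0, 0, 0); (0, 1, 0, 0, 0, 0); (1, 1, 1, 1, 1, 0); (0, 0, 0, 0, 1, 0); (0, 0, 0, 3, 0, 0))


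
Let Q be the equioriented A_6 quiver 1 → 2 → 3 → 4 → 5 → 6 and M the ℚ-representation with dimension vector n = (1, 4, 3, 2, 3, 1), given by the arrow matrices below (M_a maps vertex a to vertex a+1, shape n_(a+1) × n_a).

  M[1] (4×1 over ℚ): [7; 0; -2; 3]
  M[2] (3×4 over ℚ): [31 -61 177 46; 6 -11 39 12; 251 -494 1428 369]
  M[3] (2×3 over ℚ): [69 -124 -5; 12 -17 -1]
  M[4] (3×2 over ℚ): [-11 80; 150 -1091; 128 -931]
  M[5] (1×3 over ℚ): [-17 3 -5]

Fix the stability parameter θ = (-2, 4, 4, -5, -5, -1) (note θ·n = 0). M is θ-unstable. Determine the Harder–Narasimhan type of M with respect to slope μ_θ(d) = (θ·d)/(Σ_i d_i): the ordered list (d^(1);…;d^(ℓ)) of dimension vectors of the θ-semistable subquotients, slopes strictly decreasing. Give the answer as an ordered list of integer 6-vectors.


Barcode: M ≅ I[1,6], I[2,2], I[2,3], I[2,5], I[5,5]. HN layers by μ_θ (5 steps, strictly decreasing):
  μ^(1)=4; μ^(2)=-1/2; μ^(3)=-3/5; μ^(4)=-2; μ^(5)=-5

((0, 2, 1, 0, 0, 0); (0, 1, 1, 1, 1, 0); (0, 1, 1, 1, 1, 1); (1, 0, 0, 0, 0, 0); (0, 0, 0, 0, 1, 0))


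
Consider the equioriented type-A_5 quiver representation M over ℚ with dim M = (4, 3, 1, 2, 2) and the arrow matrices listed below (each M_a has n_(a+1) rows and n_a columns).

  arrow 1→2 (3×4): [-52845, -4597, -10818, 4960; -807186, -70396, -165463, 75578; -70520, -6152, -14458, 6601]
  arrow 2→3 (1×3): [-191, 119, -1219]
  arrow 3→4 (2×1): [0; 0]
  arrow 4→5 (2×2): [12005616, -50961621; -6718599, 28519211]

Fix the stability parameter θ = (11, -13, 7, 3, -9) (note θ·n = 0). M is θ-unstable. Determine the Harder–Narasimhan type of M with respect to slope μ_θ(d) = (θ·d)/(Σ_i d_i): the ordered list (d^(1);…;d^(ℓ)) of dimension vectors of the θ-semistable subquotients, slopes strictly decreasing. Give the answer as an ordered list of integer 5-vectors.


Via rank(M_{q-1}∘⋯∘M_p): M ≅ I[1,1], I[1,2]^2, I[1,3], I[4,5]^2.
μ_θ-semistable layers: μ^(1)=11; μ^(2)=7; μ^(3)=-1; μ^(4)=-3

((1, 0, 0, 0, 0); (0, 0, 1, 0, 0); (3, 3, 0, 0, 0); (0, 0, 0, 2, 2))


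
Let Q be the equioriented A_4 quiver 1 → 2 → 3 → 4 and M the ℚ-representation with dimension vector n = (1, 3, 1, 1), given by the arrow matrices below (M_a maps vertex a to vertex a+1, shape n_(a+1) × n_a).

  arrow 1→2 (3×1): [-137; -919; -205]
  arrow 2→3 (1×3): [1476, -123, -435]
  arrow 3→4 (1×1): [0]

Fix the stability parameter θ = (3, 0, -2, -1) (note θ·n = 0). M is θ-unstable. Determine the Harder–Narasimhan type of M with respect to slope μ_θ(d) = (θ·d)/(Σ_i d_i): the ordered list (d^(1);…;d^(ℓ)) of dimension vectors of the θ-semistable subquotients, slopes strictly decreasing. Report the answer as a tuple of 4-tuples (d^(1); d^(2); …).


Interval decomposition of M: I[1,2], I[2,2], I[2,3], I[4,4].
HN type (ℓ=3): μ^(1)=3/2; μ^(2)=0; μ^(3)=-1

((1, 1, 0, 0); (0, 1, 0, 0); (0, 1, 1, 1))


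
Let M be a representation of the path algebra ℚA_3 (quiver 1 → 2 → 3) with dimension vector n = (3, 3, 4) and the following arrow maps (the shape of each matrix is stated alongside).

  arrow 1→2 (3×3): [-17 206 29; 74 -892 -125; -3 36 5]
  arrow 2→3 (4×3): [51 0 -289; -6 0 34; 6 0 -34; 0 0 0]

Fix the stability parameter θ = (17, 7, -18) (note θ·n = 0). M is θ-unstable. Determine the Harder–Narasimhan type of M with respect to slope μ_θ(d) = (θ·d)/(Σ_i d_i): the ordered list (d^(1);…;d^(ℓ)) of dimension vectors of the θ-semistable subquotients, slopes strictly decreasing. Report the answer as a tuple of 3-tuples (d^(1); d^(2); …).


Interval decomposition of M: I[1,2]^2, I[1,3], I[3,3]^3.
HN type (ℓ=3): μ^(1)=12; μ^(2)=2; μ^(3)=-18

((2, 2, 0); (1, 1, 1); (0, 0, 3))


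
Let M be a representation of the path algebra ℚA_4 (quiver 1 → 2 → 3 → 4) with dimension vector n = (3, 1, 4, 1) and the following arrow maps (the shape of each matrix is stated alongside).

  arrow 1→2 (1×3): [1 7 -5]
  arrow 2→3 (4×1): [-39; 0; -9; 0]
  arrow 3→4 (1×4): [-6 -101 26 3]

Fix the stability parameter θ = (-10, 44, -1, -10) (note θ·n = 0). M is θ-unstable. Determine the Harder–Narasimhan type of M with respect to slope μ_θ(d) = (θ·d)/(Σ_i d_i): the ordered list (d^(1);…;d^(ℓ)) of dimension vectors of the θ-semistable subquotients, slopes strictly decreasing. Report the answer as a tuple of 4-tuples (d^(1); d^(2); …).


Interval decomposition of M: I[1,1]^2, I[1,3], I[3,3]^2, I[3,4].
HN type (ℓ=4): μ^(1)=43/2; μ^(2)=-1; μ^(3)=-11/2; μ^(4)=-10

((0, 1, 1, 0); (0, 0, 2, 0); (0, 0, 1, 1); (3, 0, 0, 0))


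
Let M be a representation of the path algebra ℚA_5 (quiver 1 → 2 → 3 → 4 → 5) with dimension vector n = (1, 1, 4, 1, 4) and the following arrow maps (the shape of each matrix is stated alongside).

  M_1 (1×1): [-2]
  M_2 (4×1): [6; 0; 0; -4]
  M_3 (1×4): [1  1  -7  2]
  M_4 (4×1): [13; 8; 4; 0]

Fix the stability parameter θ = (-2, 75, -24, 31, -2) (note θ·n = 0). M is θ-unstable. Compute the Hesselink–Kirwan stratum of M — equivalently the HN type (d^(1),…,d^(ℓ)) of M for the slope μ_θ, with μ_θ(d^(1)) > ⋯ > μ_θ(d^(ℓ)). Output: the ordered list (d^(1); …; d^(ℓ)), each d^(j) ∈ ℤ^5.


Interval decomposition of M: I[1,5], I[3,3]^3, I[5,5]^3.
HN type (ℓ=3): μ^(1)=20; μ^(2)=-2; μ^(3)=-24

((0, 1, 1, 1, 1); (1, 0, 0, 0, 3); (0, 0, 3, 0, 0))


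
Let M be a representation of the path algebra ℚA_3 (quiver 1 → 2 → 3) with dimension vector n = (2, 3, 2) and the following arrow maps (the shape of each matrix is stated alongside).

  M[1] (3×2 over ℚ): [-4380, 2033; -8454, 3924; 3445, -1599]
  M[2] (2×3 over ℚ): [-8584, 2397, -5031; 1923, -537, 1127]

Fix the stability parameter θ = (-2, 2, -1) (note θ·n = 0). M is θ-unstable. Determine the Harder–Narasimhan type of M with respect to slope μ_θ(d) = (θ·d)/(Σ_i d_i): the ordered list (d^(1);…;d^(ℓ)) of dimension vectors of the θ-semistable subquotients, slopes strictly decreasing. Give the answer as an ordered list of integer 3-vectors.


Interval decomposition of M: I[1,3]^2, I[2,2].
HN type (ℓ=3): μ^(1)=2; μ^(2)=1/2; μ^(3)=-2

((0, 1, 0); (0, 2, 2); (2, 0, 0))


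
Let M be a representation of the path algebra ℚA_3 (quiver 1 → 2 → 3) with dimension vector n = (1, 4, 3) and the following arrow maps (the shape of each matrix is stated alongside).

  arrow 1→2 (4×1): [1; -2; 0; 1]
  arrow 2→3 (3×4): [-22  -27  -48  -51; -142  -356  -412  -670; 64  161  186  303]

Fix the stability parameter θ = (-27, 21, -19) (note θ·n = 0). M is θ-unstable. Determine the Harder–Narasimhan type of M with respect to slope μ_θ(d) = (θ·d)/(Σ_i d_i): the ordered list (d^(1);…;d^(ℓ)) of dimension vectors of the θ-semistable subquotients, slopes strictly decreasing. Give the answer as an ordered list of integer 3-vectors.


Interval decomposition of M: I[1,3], I[2,2], I[2,3]^2.
HN type (ℓ=3): μ^(1)=21; μ^(2)=1; μ^(3)=-27

((0, 1, 0); (0, 3, 3); (1, 0, 0))


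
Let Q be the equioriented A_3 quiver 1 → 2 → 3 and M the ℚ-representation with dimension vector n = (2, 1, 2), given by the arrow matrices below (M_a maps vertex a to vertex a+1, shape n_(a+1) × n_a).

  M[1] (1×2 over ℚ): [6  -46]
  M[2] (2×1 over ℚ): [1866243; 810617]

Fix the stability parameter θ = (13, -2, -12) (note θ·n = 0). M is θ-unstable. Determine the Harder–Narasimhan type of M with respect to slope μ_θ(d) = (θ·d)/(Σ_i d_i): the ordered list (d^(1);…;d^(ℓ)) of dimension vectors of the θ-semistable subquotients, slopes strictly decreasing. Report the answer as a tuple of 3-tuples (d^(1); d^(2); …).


Interval decomposition of M: I[1,1], I[1,3], I[3,3].
HN type (ℓ=3): μ^(1)=13; μ^(2)=-1/3; μ^(3)=-12

((1, 0, 0); (1, 1, 1); (0, 0, 1))


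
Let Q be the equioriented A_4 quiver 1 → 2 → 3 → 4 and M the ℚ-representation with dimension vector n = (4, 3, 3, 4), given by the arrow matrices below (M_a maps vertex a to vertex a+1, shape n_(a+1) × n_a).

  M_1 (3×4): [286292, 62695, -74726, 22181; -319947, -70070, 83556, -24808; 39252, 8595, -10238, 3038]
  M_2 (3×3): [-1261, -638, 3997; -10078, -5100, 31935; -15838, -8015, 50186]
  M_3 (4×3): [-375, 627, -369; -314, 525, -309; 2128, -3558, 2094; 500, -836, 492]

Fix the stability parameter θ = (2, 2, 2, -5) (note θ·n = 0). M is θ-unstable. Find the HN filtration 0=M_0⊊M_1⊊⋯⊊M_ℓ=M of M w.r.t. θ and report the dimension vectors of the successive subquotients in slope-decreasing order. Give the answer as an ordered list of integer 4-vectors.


Barcode: M ≅ I[1,1], I[1,3], I[1,4]^2, I[4,4]^2. HN layers by μ_θ (3 steps, strictly decreasing):
  μ^(1)=2; μ^(2)=1/4; μ^(3)=-5

((2, 1, 1, 0); (2, 2, 2, 2); (0, 0, 0, 2))


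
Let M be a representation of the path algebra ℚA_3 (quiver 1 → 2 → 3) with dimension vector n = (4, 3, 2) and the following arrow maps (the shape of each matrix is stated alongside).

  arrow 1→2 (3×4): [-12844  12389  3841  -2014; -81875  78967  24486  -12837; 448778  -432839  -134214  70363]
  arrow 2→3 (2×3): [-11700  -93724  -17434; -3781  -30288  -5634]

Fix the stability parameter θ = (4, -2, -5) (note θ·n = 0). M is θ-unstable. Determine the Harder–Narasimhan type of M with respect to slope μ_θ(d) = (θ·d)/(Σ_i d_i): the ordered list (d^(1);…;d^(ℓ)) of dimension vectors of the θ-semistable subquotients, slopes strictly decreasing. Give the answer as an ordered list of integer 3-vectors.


Via rank(M_{q-1}∘⋯∘M_p): M ≅ I[1,1], I[1,2], I[1,3]^2.
μ_θ-semistable layers: μ^(1)=4; μ^(2)=1; μ^(3)=-1

((1, 0, 0); (1, 1, 0); (2, 2, 2))


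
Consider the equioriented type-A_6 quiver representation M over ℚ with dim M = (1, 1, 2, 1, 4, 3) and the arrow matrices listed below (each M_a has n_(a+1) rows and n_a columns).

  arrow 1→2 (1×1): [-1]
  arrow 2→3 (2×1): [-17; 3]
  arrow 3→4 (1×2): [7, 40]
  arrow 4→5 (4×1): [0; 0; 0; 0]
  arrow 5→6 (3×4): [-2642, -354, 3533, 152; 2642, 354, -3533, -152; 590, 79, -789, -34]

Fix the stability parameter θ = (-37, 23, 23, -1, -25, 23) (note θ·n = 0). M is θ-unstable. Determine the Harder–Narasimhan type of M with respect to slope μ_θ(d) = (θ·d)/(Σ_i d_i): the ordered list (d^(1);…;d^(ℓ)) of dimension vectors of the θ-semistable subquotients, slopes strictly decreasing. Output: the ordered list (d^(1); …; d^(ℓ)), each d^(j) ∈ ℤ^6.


Via rank(M_{q-1}∘⋯∘M_p): M ≅ I[1,4], I[3,3], I[5,5]^2, I[5,6]^2, I[6,6].
μ_θ-semistable layers: μ^(1)=23; μ^(2)=15; μ^(3)=-25; μ^(4)=-37

((0, 0, 1, 0, 0, 3); (0, 1, 1, 1, 0, 0); (0, 0, 0, 0, 4, 0); (1, 0, 0, 0, 0, 0))


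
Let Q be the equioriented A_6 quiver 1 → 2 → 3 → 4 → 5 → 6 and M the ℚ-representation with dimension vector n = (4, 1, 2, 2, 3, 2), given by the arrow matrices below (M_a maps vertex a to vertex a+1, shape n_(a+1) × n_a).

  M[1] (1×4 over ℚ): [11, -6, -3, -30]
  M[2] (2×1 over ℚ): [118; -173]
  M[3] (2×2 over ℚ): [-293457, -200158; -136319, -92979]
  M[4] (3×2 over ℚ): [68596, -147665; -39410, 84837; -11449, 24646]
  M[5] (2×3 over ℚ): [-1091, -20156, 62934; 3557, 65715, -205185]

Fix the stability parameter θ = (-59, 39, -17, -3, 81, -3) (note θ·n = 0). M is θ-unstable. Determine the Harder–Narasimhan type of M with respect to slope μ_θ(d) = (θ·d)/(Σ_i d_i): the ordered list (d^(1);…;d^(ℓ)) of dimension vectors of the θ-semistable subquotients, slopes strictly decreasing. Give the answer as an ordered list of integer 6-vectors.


Via rank(M_{q-1}∘⋯∘M_p): M ≅ I[1,1]^3, I[1,6], I[3,6], I[5,5].
μ_θ-semistable layers: μ^(1)=81; μ^(2)=39; μ^(3)=19/3; μ^(4)=-3; μ^(5)=-17; μ^(6)=-59

((0, 0, 0, 0, 1, 0); (0, 0, 0, 0, 2, 2); (0, 1, 1, 1, 0, 0); (0, 0, 0, 1, 0, 0); (0, 0, 1, 0, 0, 0); (4, 0, 0, 0, 0, 0))


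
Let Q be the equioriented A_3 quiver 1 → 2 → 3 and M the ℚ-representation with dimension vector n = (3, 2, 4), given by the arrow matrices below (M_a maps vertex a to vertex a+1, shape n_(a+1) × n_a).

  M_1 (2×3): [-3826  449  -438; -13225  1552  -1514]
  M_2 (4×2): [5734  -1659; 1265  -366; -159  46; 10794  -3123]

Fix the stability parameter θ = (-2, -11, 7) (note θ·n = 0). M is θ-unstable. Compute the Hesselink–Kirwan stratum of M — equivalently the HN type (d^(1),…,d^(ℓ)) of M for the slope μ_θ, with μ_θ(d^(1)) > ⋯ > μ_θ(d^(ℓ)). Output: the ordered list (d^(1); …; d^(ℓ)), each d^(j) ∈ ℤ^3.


Interval decomposition of M: I[1,1], I[1,3]^2, I[3,3]^2.
HN type (ℓ=3): μ^(1)=7; μ^(2)=-2; μ^(3)=-13/2

((0, 0, 4); (1, 0, 0); (2, 2, 0))


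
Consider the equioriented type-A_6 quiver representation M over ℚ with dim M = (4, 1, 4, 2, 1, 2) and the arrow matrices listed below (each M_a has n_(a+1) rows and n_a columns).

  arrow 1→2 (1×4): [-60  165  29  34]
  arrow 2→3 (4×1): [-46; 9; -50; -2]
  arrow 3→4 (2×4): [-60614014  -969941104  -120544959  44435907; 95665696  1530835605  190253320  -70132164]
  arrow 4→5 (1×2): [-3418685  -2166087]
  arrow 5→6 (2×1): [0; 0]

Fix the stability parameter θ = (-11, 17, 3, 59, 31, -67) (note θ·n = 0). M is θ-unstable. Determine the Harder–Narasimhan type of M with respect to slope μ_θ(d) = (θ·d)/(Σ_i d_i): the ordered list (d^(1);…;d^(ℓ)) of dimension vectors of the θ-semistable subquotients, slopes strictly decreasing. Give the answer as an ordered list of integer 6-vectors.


Barcode: M ≅ I[1,1]^3, I[1,5], I[3,3]^2, I[3,4], I[6,6]^2. HN layers by μ_θ (6 steps, strictly decreasing):
  μ^(1)=59; μ^(2)=45; μ^(3)=10; μ^(4)=3; μ^(5)=-11; μ^(6)=-67

((0, 0, 0, 1, 0, 0); (0, 0, 0, 1, 1, 0); (0, 1, 1, 0, 0, 0); (0, 0, 3, 0, 0, 0); (4, 0, 0, 0, 0, 0); (0, 0, 0, 0, 0, 2))


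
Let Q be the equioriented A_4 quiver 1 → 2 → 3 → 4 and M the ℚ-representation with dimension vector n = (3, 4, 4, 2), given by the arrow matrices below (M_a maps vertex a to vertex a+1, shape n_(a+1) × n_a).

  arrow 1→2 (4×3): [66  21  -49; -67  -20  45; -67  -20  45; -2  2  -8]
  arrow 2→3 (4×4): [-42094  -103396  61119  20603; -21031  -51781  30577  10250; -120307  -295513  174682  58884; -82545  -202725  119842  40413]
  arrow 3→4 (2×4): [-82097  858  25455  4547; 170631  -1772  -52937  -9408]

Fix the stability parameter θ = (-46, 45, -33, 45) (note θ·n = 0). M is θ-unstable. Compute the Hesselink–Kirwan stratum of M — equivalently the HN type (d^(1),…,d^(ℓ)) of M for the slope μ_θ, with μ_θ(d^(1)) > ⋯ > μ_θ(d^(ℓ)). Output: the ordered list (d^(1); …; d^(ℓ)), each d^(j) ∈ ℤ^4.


Interval decomposition of M: I[1,1], I[1,4]^2, I[2,2], I[2,3], I[3,3].
HN type (ℓ=4): μ^(1)=45; μ^(2)=6; μ^(3)=-33; μ^(4)=-46

((0, 1, 0, 2); (0, 3, 3, 0); (0, 0, 1, 0); (3, 0, 0, 0))


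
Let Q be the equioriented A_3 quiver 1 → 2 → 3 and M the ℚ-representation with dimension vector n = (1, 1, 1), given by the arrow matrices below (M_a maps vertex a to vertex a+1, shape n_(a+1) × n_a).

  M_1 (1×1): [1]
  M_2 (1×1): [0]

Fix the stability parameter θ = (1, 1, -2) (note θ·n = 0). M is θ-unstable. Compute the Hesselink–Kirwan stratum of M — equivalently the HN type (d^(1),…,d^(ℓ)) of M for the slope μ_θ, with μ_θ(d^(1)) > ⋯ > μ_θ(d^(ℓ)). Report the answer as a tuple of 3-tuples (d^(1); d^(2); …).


Interval decomposition of M: I[1,2], I[3,3].
HN type (ℓ=2): μ^(1)=1; μ^(2)=-2

((1, 1, 0); (0, 0, 1))


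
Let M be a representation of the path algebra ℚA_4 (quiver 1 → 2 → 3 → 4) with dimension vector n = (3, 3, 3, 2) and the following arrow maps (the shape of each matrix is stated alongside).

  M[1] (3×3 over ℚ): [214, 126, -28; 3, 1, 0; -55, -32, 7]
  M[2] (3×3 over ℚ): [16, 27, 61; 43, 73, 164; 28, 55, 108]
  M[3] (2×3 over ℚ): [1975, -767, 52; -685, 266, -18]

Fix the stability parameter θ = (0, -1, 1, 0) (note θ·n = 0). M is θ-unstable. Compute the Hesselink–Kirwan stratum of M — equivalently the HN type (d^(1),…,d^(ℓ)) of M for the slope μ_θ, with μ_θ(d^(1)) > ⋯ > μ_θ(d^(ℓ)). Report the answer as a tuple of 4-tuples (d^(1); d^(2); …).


Via rank(M_{q-1}∘⋯∘M_p): M ≅ I[1,1], I[1,4]^2, I[2,3].
μ_θ-semistable layers: μ^(1)=1; μ^(2)=1/2; μ^(3)=0; μ^(4)=-1/2; μ^(5)=-1

((0, 0, 1, 0); (0, 0, 2, 2); (1, 0, 0, 0); (2, 2, 0, 0); (0, 1, 0, 0))


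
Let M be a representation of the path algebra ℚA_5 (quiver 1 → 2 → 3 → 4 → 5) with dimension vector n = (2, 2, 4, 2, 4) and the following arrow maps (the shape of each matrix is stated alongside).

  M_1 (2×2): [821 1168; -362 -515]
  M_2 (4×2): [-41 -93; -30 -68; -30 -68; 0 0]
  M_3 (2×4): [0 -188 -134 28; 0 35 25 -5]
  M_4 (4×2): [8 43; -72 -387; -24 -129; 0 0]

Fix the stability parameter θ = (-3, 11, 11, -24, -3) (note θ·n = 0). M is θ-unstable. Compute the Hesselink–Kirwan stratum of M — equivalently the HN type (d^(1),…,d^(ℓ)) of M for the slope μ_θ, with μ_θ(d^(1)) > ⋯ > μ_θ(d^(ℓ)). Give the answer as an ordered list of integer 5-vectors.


Barcode: M ≅ I[1,3], I[1,5], I[3,3], I[3,4], I[5,5]^3. HN layers by μ_θ (4 steps, strictly decreasing):
  μ^(1)=11; μ^(2)=-5/4; μ^(3)=-3; μ^(4)=-13/2

((0, 1, 2, 0, 0); (0, 1, 1, 1, 1); (2, 0, 0, 0, 3); (0, 0, 1, 1, 0))


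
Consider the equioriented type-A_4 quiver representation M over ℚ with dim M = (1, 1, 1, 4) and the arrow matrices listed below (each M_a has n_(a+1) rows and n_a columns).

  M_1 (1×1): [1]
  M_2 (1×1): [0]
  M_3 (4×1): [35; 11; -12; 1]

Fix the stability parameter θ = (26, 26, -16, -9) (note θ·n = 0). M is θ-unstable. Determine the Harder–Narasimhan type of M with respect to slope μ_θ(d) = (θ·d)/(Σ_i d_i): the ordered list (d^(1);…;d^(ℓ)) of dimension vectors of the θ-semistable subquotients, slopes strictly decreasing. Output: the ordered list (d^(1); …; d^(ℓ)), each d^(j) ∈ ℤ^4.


Interval decomposition of M: I[1,2], I[3,4], I[4,4]^3.
HN type (ℓ=3): μ^(1)=26; μ^(2)=-9; μ^(3)=-16

((1, 1, 0, 0); (0, 0, 0, 4); (0, 0, 1, 0))


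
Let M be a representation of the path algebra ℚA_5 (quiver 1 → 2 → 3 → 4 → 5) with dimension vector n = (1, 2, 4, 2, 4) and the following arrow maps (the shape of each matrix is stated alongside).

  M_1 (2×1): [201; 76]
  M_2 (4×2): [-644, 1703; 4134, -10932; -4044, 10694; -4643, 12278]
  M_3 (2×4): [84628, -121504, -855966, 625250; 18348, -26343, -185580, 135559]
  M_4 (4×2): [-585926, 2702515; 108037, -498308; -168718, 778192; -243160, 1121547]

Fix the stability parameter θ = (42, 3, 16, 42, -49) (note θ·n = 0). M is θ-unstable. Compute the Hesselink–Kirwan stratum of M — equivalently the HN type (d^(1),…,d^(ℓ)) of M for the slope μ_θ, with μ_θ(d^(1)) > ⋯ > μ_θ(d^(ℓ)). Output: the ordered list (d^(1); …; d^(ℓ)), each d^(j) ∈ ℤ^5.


Via rank(M_{q-1}∘⋯∘M_p): M ≅ I[1,5], I[2,3], I[3,3], I[3,5], I[5,5]^2.
μ_θ-semistable layers: μ^(1)=16; μ^(2)=54/5; μ^(3)=3; μ^(4)=-49

((0, 0, 2, 0, 0); (1, 1, 1, 1, 1); (0, 1, 1, 1, 1); (0, 0, 0, 0, 2))


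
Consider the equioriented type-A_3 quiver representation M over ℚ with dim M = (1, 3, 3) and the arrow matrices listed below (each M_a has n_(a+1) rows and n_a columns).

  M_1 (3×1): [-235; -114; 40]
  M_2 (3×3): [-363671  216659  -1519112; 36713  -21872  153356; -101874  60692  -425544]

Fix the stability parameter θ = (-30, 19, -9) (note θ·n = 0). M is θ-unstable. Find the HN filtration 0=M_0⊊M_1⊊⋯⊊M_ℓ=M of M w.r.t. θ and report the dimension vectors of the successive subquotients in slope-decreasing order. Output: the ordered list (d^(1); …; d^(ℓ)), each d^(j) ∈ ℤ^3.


Barcode: M ≅ I[1,3], I[2,2], I[2,3], I[3,3]. HN layers by μ_θ (4 steps, strictly decreasing):
  μ^(1)=19; μ^(2)=5; μ^(3)=-9; μ^(4)=-30

((0, 1, 0); (0, 2, 2); (0, 0, 1); (1, 0, 0))
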